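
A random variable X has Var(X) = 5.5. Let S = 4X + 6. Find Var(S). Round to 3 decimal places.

Var(4X + 6) = (4)²·Var(X) = 16·5.5 = 88

88.000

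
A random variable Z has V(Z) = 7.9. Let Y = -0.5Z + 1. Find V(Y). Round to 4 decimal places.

1.9750

V(-0.5Z + 1) = (-0.5)²·V(Z) = 0.25·7.9 = 1.975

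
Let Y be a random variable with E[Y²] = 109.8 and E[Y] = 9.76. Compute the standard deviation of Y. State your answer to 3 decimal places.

3.813

Var(Y) = 109.8 − (9.76)² = 14.5424
SD(Y) = √14.5424 ≈ 3.813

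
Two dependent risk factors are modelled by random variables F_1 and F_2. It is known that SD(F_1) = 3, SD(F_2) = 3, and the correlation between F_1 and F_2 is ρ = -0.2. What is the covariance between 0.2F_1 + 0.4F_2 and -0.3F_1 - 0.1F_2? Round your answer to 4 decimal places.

-0.6480

var(F_1) = (3)² = 9;  var(F_2) = (3)² = 9
Cov(F_1,F_2) = ρ·SD(F_1)·SD(F_2) = -0.2·3·3 = -1.8
Cov(0.2F_1 + 0.4F_2, -0.3F_1 - 0.1F_2) = (0.2)(-0.3)var(F_1) + (0.4)(-0.1)var(F_2) + [(0.2)(-0.1) + (0.4)(-0.3)]Cov(F_1,F_2)
= -0.06·9 + -0.04·9 + -0.14·-1.8 = -0.648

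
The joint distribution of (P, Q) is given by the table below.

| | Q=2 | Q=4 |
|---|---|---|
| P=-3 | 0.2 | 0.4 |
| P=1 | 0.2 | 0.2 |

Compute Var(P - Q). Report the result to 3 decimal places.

E[P] = -1.4,  E[Q] = 3.2,  E[PQ] = -4.8
Var(P) = 5.8 − (-1.4)² = 3.84;  Var(Q) = 11.2 − (3.2)² = 0.96
Cov(P,Q) = -4.8 − (-1.4)(3.2) = -0.32
Var(P - Q) = (1)²·3.84 + (-1)²·0.96 + 2·(1)·(-1)·-0.32 = 5.44

5.440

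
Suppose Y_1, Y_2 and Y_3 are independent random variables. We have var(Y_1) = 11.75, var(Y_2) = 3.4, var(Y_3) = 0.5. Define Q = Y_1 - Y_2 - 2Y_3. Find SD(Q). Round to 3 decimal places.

By independence, var(Q) = (1)²var(Y_1) + (-1)²var(Y_2) + (-2)²var(Y_3)
= (1)²·11.75 + (-1)²·3.4 + (-2)²·0.5 = 17.15
SD(Q) = √17.15 ≈ 4.141

4.141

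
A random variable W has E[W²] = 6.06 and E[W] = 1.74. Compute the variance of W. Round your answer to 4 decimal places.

3.0324

V(W) = 6.06 − (1.74)² = 3.0324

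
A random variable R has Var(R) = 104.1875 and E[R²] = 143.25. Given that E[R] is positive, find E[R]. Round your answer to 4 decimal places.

6.2500

(E[R])² = E[R²] − Var(R) = 143.25 − 104.1875 = 39.0625
E[R] = √39.0625 = 6.25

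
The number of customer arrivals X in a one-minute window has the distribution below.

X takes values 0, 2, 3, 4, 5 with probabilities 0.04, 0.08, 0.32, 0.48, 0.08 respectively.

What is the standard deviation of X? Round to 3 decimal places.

1.023

E[X] = (0)(0.04) + (2)(0.08) + (3)(0.32) + (4)(0.48) + (5)(0.08) = 3.44
E[X²] = (0)²(0.04) + (2)²(0.08) + (3)²(0.32) + (4)²(0.48) + (5)²(0.08) = 12.88
Var(X) = E[X²] − (E[X])² = 12.88 − (3.44)² = 1.0464
SD(X) = √1.0464 ≈ 1.023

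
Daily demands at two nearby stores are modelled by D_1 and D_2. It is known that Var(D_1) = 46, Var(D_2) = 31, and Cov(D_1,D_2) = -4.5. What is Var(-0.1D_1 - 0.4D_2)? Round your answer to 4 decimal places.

Var(-0.1D_1 - 0.4D_2) = (-0.1)²·Var(D_1) + (-0.4)²·Var(D_2) + 2·(-0.1)·(-0.4)·Cov(D_1,D_2)
= 0.01·46 + 0.16·31 + 0.08·-4.5 = 5.06

5.0600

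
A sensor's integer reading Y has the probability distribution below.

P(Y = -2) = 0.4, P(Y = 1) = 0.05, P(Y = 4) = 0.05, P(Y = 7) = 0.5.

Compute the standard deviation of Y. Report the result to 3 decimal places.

4.272

E[Y] = (-2)(0.4) + (1)(0.05) + (4)(0.05) + (7)(0.5) = 2.95
E[Y²] = (-2)²(0.4) + (1)²(0.05) + (4)²(0.05) + (7)²(0.5) = 26.95
var(Y) = E[Y²] − (E[Y])² = 26.95 − (2.95)² = 18.2475
σ(Y) = √18.2475 ≈ 4.272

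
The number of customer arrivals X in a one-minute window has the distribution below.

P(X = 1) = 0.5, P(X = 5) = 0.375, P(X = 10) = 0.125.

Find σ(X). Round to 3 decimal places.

3.039

E[X] = (1)(0.5) + (5)(0.375) + (10)(0.125) = 3.625
E[X²] = (1)²(0.5) + (5)²(0.375) + (10)²(0.125) = 22.375
var(X) = E[X²] − (E[X])² = 22.375 − (3.625)² = 9.234375
σ(X) = √9.234375 ≈ 3.039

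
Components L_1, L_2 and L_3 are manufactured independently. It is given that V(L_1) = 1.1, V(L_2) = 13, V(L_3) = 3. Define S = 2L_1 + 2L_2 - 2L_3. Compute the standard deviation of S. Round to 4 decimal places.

8.2704

By independence, V(S) = (2)²V(L_1) + (2)²V(L_2) + (-2)²V(L_3)
= (2)²·1.1 + (2)²·13 + (-2)²·3 = 68.4
σ(S) = √68.4 ≈ 8.2704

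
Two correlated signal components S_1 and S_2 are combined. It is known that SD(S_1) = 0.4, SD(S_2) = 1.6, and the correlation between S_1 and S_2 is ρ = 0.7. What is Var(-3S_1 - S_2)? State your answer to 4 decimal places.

6.6880

Var(S_1) = (0.4)² = 0.16;  Var(S_2) = (1.6)² = 2.56
Cov(S_1,S_2) = ρ·SD(S_1)·SD(S_2) = 0.7·0.4·1.6 = 0.448
Var(-3S_1 - S_2) = (-3)²·Var(S_1) + (-1)²·Var(S_2) + 2·(-3)·(-1)·Cov(S_1,S_2)
= 9·0.16 + 1·2.56 + 6·0.448 = 6.688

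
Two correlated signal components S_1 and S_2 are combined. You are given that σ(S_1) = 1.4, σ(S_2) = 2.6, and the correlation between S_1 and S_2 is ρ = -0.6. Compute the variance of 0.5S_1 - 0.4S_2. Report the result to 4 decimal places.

2.4452

Var(S_1) = (1.4)² = 1.96;  Var(S_2) = (2.6)² = 6.76
Cov(S_1,S_2) = ρ·σ(S_1)·σ(S_2) = -0.6·1.4·2.6 = -2.184
Var(0.5S_1 - 0.4S_2) = (0.5)²·Var(S_1) + (-0.4)²·Var(S_2) + 2·(0.5)·(-0.4)·Cov(S_1,S_2)
= 0.25·1.96 + 0.16·6.76 + -0.4·-2.184 = 2.4452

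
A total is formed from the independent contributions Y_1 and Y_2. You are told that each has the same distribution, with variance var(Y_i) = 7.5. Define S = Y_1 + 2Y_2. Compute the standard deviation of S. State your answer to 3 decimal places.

By independence, var(S) = (1)²var(Y_1) + (2)²var(Y_2)
= (1)²·7.5 + (2)²·7.5 = 37.5
SD(S) = √37.5 ≈ 6.124

6.124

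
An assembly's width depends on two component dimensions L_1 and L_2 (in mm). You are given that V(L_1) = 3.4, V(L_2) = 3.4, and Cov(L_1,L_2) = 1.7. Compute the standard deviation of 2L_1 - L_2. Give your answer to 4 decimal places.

3.1937

V(2L_1 - L_2) = (2)²·V(L_1) + (-1)²·V(L_2) + 2·(2)·(-1)·Cov(L_1,L_2)
= 4·3.4 + 1·3.4 + -4·1.7 = 10.2
sd(2L_1 - L_2) = √10.2 ≈ 3.1937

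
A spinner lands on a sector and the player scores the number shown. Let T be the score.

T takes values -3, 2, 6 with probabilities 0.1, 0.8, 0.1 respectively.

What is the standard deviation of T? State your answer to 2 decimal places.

E[T] = (-3)(0.1) + (2)(0.8) + (6)(0.1) = 1.9
E[T²] = (-3)²(0.1) + (2)²(0.8) + (6)²(0.1) = 7.7
Var(T) = E[T²] − (E[T])² = 7.7 − (1.9)² = 4.09
σ(T) = √4.09 ≈ 2.02

2.02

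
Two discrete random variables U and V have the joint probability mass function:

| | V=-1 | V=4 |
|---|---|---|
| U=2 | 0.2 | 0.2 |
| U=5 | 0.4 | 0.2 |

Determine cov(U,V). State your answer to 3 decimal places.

-0.600

E[U] = 3.8,  E[V] = 1
E[UV] = 3.2
cov(U,V) = E[UV] − E[U]E[V] = 3.2 − (3.8)(1) = -0.6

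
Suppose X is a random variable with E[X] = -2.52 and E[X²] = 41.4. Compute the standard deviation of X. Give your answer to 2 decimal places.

5.92

var(X) = 41.4 − (-2.52)² = 35.0496
SD(X) = √35.0496 ≈ 5.92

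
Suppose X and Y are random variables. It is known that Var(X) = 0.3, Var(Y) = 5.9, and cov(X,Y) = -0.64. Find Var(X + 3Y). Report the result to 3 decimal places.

49.560

Var(X + 3Y) = (1)²·Var(X) + (3)²·Var(Y) + 2·(1)·(3)·cov(X,Y)
= 1·0.3 + 9·5.9 + 6·-0.64 = 49.56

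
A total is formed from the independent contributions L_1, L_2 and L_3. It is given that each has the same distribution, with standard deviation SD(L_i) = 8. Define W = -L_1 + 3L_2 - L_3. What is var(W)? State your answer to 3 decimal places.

var(L_i) = (8)² = 64
By independence, var(W) = (-1)²var(L_1) + (3)²var(L_2) + (-1)²var(L_3)
= (-1)²·64 + (3)²·64 + (-1)²·64 = 704

704.000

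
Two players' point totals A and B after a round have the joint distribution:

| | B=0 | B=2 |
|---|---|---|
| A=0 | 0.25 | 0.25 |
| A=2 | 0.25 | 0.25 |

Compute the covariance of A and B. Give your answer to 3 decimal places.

E[A] = 1,  E[B] = 1
E[AB] = 1
Cov(A,B) = E[AB] − E[A]E[B] = 1 − (1)(1) = 0

0.000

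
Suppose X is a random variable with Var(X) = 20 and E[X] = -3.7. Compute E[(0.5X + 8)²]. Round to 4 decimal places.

E[0.5X + 8] = 0.5·-3.7 + 8 = 6.15
Var(0.5X + 8) = (0.5)²·20 = 5
E[(0.5X + 8)²] = Var((0.5X + 8)) + (E[(0.5X + 8)])² = 5 + (6.15)² = 42.8225

42.8225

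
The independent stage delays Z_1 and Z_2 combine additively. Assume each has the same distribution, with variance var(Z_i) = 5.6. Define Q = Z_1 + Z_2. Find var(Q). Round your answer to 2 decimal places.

By independence, var(Q) = (1)²var(Z_1) + (1)²var(Z_2)
= (1)²·5.6 + (1)²·5.6 = 11.2

11.20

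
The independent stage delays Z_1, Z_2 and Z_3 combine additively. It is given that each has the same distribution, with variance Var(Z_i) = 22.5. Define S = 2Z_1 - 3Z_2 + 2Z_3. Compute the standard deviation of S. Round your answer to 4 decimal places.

19.5576

By independence, Var(S) = (2)²Var(Z_1) + (-3)²Var(Z_2) + (2)²Var(Z_3)
= (2)²·22.5 + (-3)²·22.5 + (2)²·22.5 = 382.5
σ(S) = √382.5 ≈ 19.5576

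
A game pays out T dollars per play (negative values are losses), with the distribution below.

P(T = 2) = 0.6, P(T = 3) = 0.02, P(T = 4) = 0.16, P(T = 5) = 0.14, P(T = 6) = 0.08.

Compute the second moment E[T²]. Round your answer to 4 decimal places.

E[T²] = (2)²(0.6) + (3)²(0.02) + (4)²(0.16) + (5)²(0.14) + (6)²(0.08) = 11.52

11.5200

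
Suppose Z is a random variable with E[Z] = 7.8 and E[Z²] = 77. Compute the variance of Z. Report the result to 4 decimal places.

V(Z) = 77 − (7.8)² = 16.16

16.1600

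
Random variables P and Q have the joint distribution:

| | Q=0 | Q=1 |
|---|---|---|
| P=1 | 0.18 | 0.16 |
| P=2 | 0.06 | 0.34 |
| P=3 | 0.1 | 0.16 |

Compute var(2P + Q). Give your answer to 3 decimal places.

2.810

E[P] = 1.92,  E[Q] = 0.66,  E[PQ] = 1.32
var(P) = 4.28 − (1.92)² = 0.5936;  var(Q) = 0.66 − (0.66)² = 0.2244
Cov(P,Q) = 1.32 − (1.92)(0.66) = 0.0528
var(2P + Q) = (2)²·0.5936 + (1)²·0.2244 + 2·(2)·(1)·0.0528 = 2.81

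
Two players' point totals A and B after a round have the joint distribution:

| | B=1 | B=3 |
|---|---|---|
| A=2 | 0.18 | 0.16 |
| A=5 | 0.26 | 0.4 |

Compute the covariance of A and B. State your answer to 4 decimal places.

0.1824

E[A] = 3.98,  E[B] = 2.12
E[AB] = 8.62
Cov(A,B) = E[AB] − E[A]E[B] = 8.62 − (3.98)(2.12) = 0.1824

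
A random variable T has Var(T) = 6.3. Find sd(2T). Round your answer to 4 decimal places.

5.0200

Var(2T) = (2)²·6.3 = 25.2
sd(2T) = √25.2 ≈ 5.0200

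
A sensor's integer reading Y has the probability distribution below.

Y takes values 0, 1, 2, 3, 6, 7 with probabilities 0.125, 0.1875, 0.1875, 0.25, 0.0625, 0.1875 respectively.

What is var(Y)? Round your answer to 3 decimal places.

E[Y] = (0)(0.125) + (1)(0.1875) + (2)(0.1875) + (3)(0.25) + (6)(0.0625) + (7)(0.1875) = 3
E[Y²] = (0)²(0.125) + (1)²(0.1875) + (2)²(0.1875) + (3)²(0.25) + (6)²(0.0625) + (7)²(0.1875) = 14.625
var(Y) = E[Y²] − (E[Y])² = 14.625 − (3)² = 5.625

5.625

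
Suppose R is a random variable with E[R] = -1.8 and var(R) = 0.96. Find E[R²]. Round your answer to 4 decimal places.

E[R²] = var(R) + (E[R])² = 0.96 + (-1.8)² = 4.2

4.2000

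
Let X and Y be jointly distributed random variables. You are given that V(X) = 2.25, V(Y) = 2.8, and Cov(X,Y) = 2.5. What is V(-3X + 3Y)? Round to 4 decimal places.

V(-3X + 3Y) = (-3)²·V(X) + (3)²·V(Y) + 2·(-3)·(3)·Cov(X,Y)
= 9·2.25 + 9·2.8 + -18·2.5 = 0.45

0.4500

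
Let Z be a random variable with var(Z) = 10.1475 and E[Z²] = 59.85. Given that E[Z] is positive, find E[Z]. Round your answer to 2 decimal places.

(E[Z])² = E[Z²] − var(Z) = 59.85 − 10.1475 = 49.7025
E[Z] = √49.7025 = 7.05

7.05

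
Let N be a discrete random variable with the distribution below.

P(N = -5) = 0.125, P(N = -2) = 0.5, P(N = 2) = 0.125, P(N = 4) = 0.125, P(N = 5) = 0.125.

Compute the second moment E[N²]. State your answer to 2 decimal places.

10.75

E[N²] = (-5)²(0.125) + (-2)²(0.5) + (2)²(0.125) + (4)²(0.125) + (5)²(0.125) = 10.75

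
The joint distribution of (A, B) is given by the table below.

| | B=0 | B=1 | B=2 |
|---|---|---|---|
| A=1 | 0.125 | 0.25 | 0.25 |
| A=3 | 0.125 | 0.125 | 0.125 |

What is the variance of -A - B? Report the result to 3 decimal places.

E[A] = 1.75,  E[B] = 1.125,  E[AB] = 1.875
Var(A) = 4 − (1.75)² = 0.9375;  Var(B) = 1.875 − (1.125)² = 0.609375
Cov(A,B) = 1.875 − (1.75)(1.125) = -0.09375
Var(-A - B) = (-1)²·0.9375 + (-1)²·0.609375 + 2·(-1)·(-1)·-0.09375 = 1.359375

1.359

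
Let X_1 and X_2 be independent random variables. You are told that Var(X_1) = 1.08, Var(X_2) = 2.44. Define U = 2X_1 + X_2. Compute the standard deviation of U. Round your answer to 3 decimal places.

By independence, Var(U) = (2)²Var(X_1) + (1)²Var(X_2)
= (2)²·1.08 + (1)²·2.44 = 6.76
SD(U) = √6.76 ≈ 2.600

2.600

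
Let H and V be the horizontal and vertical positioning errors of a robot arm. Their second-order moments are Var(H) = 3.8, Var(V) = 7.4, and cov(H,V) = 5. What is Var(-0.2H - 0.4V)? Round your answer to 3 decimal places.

Var(-0.2H - 0.4V) = (-0.2)²·Var(H) + (-0.4)²·Var(V) + 2·(-0.2)·(-0.4)·cov(H,V)
= 0.04·3.8 + 0.16·7.4 + 0.16·5 = 2.136

2.136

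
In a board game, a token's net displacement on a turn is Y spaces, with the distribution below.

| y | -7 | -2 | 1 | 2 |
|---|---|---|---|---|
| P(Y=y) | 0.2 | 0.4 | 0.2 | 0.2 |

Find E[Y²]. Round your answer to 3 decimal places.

12.400

E[Y²] = (-7)²(0.2) + (-2)²(0.4) + (1)²(0.2) + (2)²(0.2) = 12.4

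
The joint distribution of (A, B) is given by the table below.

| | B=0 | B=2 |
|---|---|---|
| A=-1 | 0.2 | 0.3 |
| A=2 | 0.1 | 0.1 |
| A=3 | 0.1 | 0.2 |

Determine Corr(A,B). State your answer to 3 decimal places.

E[A] = 0.8,  E[B] = 1.2
E[AB] = 1
cov(A,B) = E[AB] − E[A]E[B] = 1 − (0.8)(1.2) = 0.04
Var(A) = 3.36,  Var(B) = 0.96
ρ = 0.04 / √(3.36·0.96) ≈ 0.022

0.022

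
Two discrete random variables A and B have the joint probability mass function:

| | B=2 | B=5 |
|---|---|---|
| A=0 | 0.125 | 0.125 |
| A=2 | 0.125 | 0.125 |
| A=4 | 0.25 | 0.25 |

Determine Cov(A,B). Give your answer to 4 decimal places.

E[A] = 2.5,  E[B] = 3.5
E[AB] = 8.75
Cov(A,B) = E[AB] − E[A]E[B] = 8.75 − (2.5)(3.5) = 0

0.0000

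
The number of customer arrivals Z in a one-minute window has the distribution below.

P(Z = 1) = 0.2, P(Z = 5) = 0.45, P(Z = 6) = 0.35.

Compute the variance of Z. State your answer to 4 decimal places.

E[Z] = (1)(0.2) + (5)(0.45) + (6)(0.35) = 4.55
E[Z²] = (1)²(0.2) + (5)²(0.45) + (6)²(0.35) = 24.05
V(Z) = E[Z²] − (E[Z])² = 24.05 − (4.55)² = 3.3475

3.3475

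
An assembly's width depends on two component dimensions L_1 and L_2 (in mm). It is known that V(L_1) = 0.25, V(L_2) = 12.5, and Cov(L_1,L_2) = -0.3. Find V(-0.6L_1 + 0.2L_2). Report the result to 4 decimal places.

0.6620

V(-0.6L_1 + 0.2L_2) = (-0.6)²·V(L_1) + (0.2)²·V(L_2) + 2·(-0.6)·(0.2)·Cov(L_1,L_2)
= 0.36·0.25 + 0.04·12.5 + -0.24·-0.3 = 0.662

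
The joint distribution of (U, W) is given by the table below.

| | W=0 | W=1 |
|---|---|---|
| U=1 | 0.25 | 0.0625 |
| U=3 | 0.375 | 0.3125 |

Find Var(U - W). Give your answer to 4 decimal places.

0.8750

E[U] = 2.375,  E[W] = 0.375,  E[UW] = 1
Var(U) = 6.5 − (2.375)² = 0.859375;  Var(W) = 0.375 − (0.375)² = 0.234375
cov(U,W) = 1 − (2.375)(0.375) = 0.109375
Var(U - W) = (1)²·0.859375 + (-1)²·0.234375 + 2·(1)·(-1)·0.109375 = 0.875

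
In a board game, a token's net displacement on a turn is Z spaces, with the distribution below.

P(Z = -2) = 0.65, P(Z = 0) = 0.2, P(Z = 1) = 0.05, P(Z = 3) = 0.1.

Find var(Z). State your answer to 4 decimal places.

2.6475

E[Z] = (-2)(0.65) + (0)(0.2) + (1)(0.05) + (3)(0.1) = -0.95
E[Z²] = (-2)²(0.65) + (0)²(0.2) + (1)²(0.05) + (3)²(0.1) = 3.55
var(Z) = E[Z²] − (E[Z])² = 3.55 − (-0.95)² = 2.6475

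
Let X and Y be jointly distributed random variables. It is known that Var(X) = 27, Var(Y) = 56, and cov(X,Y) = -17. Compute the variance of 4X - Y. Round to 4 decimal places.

Var(4X - Y) = (4)²·Var(X) + (-1)²·Var(Y) + 2·(4)·(-1)·cov(X,Y)
= 16·27 + 1·56 + -8·-17 = 624

624.0000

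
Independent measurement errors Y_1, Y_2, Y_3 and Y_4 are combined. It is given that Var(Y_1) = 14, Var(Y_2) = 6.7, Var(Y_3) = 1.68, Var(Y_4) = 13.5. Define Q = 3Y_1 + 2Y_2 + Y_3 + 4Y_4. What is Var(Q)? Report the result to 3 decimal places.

370.480

By independence, Var(Q) = (3)²Var(Y_1) + (2)²Var(Y_2) + (1)²Var(Y_3) + (4)²Var(Y_4)
= (3)²·14 + (2)²·6.7 + (1)²·1.68 + (4)²·13.5 = 370.48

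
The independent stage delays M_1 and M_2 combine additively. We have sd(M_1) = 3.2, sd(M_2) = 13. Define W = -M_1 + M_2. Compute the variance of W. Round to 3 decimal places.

Var(M_1) = 10.24, Var(M_2) = 169
By independence, Var(W) = (-1)²Var(M_1) + (1)²Var(M_2)
= (-1)²·10.24 + (1)²·169 = 179.24

179.240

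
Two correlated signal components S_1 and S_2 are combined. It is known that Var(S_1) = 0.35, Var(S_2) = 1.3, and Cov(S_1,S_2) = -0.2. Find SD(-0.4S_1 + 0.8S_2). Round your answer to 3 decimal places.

Var(-0.4S_1 + 0.8S_2) = (-0.4)²·Var(S_1) + (0.8)²·Var(S_2) + 2·(-0.4)·(0.8)·Cov(S_1,S_2)
= 0.16·0.35 + 0.64·1.3 + -0.64·-0.2 = 1.016
SD(-0.4S_1 + 0.8S_2) = √1.016 ≈ 1.008

1.008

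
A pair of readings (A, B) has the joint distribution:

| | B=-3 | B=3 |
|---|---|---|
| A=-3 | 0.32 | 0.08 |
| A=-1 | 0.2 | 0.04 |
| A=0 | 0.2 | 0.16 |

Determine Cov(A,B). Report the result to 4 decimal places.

0.7392

E[A] = -1.44,  E[B] = -1.32
E[AB] = 2.64
Cov(A,B) = E[AB] − E[A]E[B] = 2.64 − (-1.44)(-1.32) = 0.7392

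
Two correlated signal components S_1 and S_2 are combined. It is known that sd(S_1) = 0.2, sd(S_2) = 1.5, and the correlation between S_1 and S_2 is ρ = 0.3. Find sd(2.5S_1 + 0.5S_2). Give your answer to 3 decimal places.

1.019

var(S_1) = (0.2)² = 0.04;  var(S_2) = (1.5)² = 2.25
cov(S_1,S_2) = ρ·sd(S_1)·sd(S_2) = 0.3·0.2·1.5 = 0.09
var(2.5S_1 + 0.5S_2) = (2.5)²·var(S_1) + (0.5)²·var(S_2) + 2·(2.5)·(0.5)·cov(S_1,S_2)
= 6.25·0.04 + 0.25·2.25 + 2.5·0.09 = 1.0375
sd(2.5S_1 + 0.5S_2) = √1.0375 ≈ 1.019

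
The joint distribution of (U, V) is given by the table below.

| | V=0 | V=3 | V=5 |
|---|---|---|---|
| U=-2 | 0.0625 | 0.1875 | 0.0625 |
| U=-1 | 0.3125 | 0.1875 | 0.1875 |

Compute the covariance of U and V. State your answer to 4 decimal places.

E[U] = -1.3125,  E[V] = 2.375
E[UV] = -3.25
Cov(U,V) = E[UV] − E[U]E[V] = -3.25 − (-1.3125)(2.375) = -0.1328125

-0.1328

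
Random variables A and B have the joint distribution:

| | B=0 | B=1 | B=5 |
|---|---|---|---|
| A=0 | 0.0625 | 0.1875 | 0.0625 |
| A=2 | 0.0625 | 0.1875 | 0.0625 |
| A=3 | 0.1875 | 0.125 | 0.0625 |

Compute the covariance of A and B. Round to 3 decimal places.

-0.203

E[A] = 1.75,  E[B] = 1.4375
E[AB] = 2.3125
cov(A,B) = E[AB] − E[A]E[B] = 2.3125 − (1.75)(1.4375) = -0.203125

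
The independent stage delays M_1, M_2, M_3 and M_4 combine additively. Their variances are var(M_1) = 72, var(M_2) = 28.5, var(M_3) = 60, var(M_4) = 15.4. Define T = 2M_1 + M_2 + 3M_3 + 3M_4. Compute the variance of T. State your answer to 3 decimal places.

By independence, var(T) = (2)²var(M_1) + (1)²var(M_2) + (3)²var(M_3) + (3)²var(M_4)
= (2)²·72 + (1)²·28.5 + (3)²·60 + (3)²·15.4 = 995.1

995.100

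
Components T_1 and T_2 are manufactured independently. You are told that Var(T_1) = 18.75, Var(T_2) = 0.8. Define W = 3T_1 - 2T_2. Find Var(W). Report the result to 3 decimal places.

171.950

By independence, Var(W) = (3)²Var(T_1) + (-2)²Var(T_2)
= (3)²·18.75 + (-2)²·0.8 = 171.95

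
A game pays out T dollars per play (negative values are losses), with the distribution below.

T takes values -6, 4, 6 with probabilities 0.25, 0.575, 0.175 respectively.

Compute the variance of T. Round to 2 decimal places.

E[T] = (-6)(0.25) + (4)(0.575) + (6)(0.175) = 1.85
E[T²] = (-6)²(0.25) + (4)²(0.575) + (6)²(0.175) = 24.5
Var(T) = E[T²] − (E[T])² = 24.5 − (1.85)² = 21.0775

21.08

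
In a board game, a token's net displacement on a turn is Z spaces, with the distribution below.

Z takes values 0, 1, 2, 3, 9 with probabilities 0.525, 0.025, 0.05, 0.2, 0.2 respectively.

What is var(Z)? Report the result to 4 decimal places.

11.8494

E[Z] = (0)(0.525) + (1)(0.025) + (2)(0.05) + (3)(0.2) + (9)(0.2) = 2.525
E[Z²] = (0)²(0.525) + (1)²(0.025) + (2)²(0.05) + (3)²(0.2) + (9)²(0.2) = 18.225
var(Z) = E[Z²] − (E[Z])² = 18.225 − (2.525)² = 11.849375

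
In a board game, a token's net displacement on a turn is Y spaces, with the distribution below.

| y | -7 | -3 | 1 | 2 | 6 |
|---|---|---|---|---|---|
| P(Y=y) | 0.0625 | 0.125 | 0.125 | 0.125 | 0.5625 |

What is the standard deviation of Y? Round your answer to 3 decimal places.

4.054

E[Y] = (-7)(0.0625) + (-3)(0.125) + (1)(0.125) + (2)(0.125) + (6)(0.5625) = 2.9375
E[Y²] = (-7)²(0.0625) + (-3)²(0.125) + (1)²(0.125) + (2)²(0.125) + (6)²(0.5625) = 25.0625
Var(Y) = E[Y²] − (E[Y])² = 25.0625 − (2.9375)² = 16.43359375
SD(Y) = √16.43359375 ≈ 4.054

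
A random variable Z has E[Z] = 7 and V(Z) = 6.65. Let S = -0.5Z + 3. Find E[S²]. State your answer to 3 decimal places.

1.913

E[-0.5Z + 3] = -0.5·7 + 3 = -0.5
V(-0.5Z + 3) = (-0.5)²·6.65 = 1.6625
E[S²] = V(S) + (E[S])² = 1.6625 + (-0.5)² = 1.9125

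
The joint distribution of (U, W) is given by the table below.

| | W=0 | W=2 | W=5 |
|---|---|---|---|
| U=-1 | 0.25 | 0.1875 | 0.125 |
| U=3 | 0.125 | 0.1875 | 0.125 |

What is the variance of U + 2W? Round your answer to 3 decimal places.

20.938

E[U] = 0.75,  E[W] = 2,  E[UW] = 2
Var(U) = 4.5 − (0.75)² = 3.9375;  Var(W) = 7.75 − (2)² = 3.75
Cov(U,W) = 2 − (0.75)(2) = 0.5
Var(U + 2W) = (1)²·3.9375 + (2)²·3.75 + 2·(1)·(2)·0.5 = 20.9375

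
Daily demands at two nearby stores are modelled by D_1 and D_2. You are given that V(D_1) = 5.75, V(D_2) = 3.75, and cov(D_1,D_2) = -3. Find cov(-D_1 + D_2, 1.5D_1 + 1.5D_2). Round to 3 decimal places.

cov(-D_1 + D_2, 1.5D_1 + 1.5D_2) = (-1)(1.5)V(D_1) + (1)(1.5)V(D_2) + [(-1)(1.5) + (1)(1.5)]cov(D_1,D_2)
= -1.5·5.75 + 1.5·3.75 + 0·-3 = -3

-3.000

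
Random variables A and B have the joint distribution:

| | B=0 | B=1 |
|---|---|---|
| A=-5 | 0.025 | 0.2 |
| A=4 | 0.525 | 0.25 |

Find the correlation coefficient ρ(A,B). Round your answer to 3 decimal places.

E[A] = 1.975,  E[B] = 0.45
E[AB] = 0
Cov(A,B) = E[AB] − E[A]E[B] = 0 − (1.975)(0.45) = -0.88875
var(A) = 14.124375,  var(B) = 0.2475
ρ = -0.88875 / √(14.124375·0.2475) ≈ -0.475

-0.475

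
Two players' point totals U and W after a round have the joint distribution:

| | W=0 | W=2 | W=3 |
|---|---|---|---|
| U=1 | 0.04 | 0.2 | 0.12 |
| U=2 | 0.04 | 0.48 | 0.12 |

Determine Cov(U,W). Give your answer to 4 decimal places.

E[U] = 1.64,  E[W] = 2.08
E[UW] = 3.4
Cov(U,W) = E[UW] − E[U]E[W] = 3.4 − (1.64)(2.08) = -0.0112

-0.0112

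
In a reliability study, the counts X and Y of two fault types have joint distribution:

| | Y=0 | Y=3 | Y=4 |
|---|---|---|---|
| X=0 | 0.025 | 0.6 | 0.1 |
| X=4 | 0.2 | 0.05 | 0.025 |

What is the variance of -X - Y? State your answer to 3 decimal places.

1.648

E[X] = 1.1,  E[Y] = 2.45,  E[XY] = 1
Var(X) = 4.4 − (1.1)² = 3.19;  Var(Y) = 7.85 − (2.45)² = 1.8475
Cov(X,Y) = 1 − (1.1)(2.45) = -1.695
Var(-X - Y) = (-1)²·3.19 + (-1)²·1.8475 + 2·(-1)·(-1)·-1.695 = 1.6475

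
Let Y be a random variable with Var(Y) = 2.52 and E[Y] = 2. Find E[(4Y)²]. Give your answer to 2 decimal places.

104.32

E[4Y] = 4·2 = 8
Var(4Y) = (4)²·2.52 = 40.32
E[(4Y)²] = Var((4Y)) + (E[(4Y)])² = 40.32 + (8)² = 104.32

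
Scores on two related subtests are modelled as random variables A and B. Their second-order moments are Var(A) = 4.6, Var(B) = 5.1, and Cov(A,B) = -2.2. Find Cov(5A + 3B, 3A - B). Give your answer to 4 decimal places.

44.9000

Cov(5A + 3B, 3A - B) = (5)(3)Var(A) + (3)(-1)Var(B) + [(5)(-1) + (3)(3)]Cov(A,B)
= 15·4.6 + -3·5.1 + 4·-2.2 = 44.9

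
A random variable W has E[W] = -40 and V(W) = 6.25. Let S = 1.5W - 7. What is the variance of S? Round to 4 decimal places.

14.0625

V(1.5W - 7) = (1.5)²·V(W) = 2.25·6.25 = 14.0625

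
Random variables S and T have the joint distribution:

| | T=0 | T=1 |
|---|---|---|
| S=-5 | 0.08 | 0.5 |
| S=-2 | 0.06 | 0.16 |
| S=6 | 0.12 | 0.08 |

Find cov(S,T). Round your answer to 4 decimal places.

E[S] = -2.14,  E[T] = 0.74
E[ST] = -2.34
cov(S,T) = E[ST] − E[S]E[T] = -2.34 − (-2.14)(0.74) = -0.7564

-0.7564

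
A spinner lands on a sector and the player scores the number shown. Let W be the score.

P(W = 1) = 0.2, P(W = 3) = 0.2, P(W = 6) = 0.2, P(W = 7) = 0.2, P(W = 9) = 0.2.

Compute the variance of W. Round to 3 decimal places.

8.160

E[W] = (1)(0.2) + (3)(0.2) + (6)(0.2) + (7)(0.2) + (9)(0.2) = 5.2
E[W²] = (1)²(0.2) + (3)²(0.2) + (6)²(0.2) + (7)²(0.2) + (9)²(0.2) = 35.2
V(W) = E[W²] − (E[W])² = 35.2 − (5.2)² = 8.16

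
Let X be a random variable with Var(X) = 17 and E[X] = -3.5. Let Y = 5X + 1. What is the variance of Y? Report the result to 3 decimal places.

Var(5X + 1) = (5)²·Var(X) = 25·17 = 425

425.000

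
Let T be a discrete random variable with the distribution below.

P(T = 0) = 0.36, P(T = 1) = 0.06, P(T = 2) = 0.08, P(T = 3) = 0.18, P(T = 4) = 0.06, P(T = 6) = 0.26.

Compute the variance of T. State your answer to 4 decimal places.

E[T] = (0)(0.36) + (1)(0.06) + (2)(0.08) + (3)(0.18) + (4)(0.06) + (6)(0.26) = 2.56
E[T²] = (0)²(0.36) + (1)²(0.06) + (2)²(0.08) + (3)²(0.18) + (4)²(0.06) + (6)²(0.26) = 12.32
V(T) = E[T²] − (E[T])² = 12.32 − (2.56)² = 5.7664

5.7664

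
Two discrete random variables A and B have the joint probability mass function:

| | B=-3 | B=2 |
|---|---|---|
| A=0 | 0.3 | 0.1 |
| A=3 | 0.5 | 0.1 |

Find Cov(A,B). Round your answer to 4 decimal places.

-0.3000

E[A] = 1.8,  E[B] = -2
E[AB] = -3.9
Cov(A,B) = E[AB] − E[A]E[B] = -3.9 − (1.8)(-2) = -0.3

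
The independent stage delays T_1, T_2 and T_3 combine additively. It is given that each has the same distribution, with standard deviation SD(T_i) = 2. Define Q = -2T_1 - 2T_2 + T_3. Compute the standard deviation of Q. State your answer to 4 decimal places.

6.0000

Var(T_i) = (2)² = 4
By independence, Var(Q) = (-2)²Var(T_1) + (-2)²Var(T_2) + (1)²Var(T_3)
= (-2)²·4 + (-2)²·4 + (1)²·4 = 36
SD(Q) = √36 ≈ 6.0000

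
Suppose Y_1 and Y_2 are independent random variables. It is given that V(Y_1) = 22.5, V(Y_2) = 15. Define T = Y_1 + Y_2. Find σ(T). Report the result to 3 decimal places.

By independence, V(T) = (1)²V(Y_1) + (1)²V(Y_2)
= (1)²·22.5 + (1)²·15 = 37.5
σ(T) = √37.5 ≈ 6.124

6.124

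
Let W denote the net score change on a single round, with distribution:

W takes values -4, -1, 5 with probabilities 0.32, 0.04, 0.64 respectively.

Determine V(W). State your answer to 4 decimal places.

E[W] = (-4)(0.32) + (-1)(0.04) + (5)(0.64) = 1.88
E[W²] = (-4)²(0.32) + (-1)²(0.04) + (5)²(0.64) = 21.16
V(W) = E[W²] − (E[W])² = 21.16 − (1.88)² = 17.6256

17.6256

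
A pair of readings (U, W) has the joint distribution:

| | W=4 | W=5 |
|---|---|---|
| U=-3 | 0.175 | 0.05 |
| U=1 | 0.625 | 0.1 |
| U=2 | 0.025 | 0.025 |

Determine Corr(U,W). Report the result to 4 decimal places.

E[U] = 0.15,  E[W] = 4.175
E[UW] = 0.6
Cov(U,W) = E[UW] − E[U]E[W] = 0.6 − (0.15)(4.175) = -0.02625
Var(U) = 2.9275,  Var(W) = 0.144375
ρ = -0.02625 / √(2.9275·0.144375) ≈ -0.0404

-0.0404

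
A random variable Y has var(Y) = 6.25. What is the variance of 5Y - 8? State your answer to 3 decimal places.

156.250

var(5Y - 8) = (5)²·var(Y) = 25·6.25 = 156.25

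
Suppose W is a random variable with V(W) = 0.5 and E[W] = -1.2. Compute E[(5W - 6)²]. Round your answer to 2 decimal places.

156.50

E[5W - 6] = 5·-1.2 − 6 = -12
V(5W - 6) = (5)²·0.5 = 12.5
E[(5W - 6)²] = V((5W - 6)) + (E[(5W - 6)])² = 12.5 + (-12)² = 156.5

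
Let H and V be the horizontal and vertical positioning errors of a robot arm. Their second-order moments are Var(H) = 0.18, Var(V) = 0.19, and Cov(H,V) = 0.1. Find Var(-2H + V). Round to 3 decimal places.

Var(-2H + V) = (-2)²·Var(H) + (1)²·Var(V) + 2·(-2)·(1)·Cov(H,V)
= 4·0.18 + 1·0.19 + -4·0.1 = 0.51

0.510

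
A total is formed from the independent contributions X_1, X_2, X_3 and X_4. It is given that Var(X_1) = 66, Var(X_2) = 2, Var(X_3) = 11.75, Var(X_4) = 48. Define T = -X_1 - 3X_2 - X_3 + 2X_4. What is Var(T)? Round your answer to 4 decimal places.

287.7500

By independence, Var(T) = (-1)²Var(X_1) + (-3)²Var(X_2) + (-1)²Var(X_3) + (2)²Var(X_4)
= (-1)²·66 + (-3)²·2 + (-1)²·11.75 + (2)²·48 = 287.75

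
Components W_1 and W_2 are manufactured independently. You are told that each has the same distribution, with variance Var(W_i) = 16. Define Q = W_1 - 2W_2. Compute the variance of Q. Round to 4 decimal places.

80.0000

By independence, Var(Q) = (1)²Var(W_1) + (-2)²Var(W_2)
= (1)²·16 + (-2)²·16 = 80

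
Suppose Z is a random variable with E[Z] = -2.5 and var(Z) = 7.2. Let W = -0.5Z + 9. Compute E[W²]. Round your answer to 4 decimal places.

E[-0.5Z + 9] = -0.5·-2.5 + 9 = 10.25
var(-0.5Z + 9) = (-0.5)²·7.2 = 1.8
E[W²] = var(W) + (E[W])² = 1.8 + (10.25)² = 106.8625

106.8625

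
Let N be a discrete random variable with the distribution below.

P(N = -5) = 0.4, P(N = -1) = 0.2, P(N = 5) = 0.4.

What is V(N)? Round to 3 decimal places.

20.160

E[N] = (-5)(0.4) + (-1)(0.2) + (5)(0.4) = -0.2
E[N²] = (-5)²(0.4) + (-1)²(0.2) + (5)²(0.4) = 20.2
V(N) = E[N²] − (E[N])² = 20.2 − (-0.2)² = 20.16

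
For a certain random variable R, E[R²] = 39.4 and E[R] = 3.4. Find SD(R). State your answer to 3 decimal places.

Var(R) = 39.4 − (3.4)² = 27.84
SD(R) = √27.84 ≈ 5.276

5.276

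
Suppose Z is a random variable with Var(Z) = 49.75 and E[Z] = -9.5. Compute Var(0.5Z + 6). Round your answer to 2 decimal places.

12.44

Var(0.5Z + 6) = (0.5)²·Var(Z) = 0.25·49.75 = 12.4375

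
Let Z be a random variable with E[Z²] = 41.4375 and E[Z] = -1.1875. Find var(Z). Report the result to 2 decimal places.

var(Z) = 41.4375 − (-1.1875)² = 40.02734375

40.03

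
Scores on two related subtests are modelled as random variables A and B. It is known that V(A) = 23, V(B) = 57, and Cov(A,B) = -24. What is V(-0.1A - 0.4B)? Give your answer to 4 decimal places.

V(-0.1A - 0.4B) = (-0.1)²·V(A) + (-0.4)²·V(B) + 2·(-0.1)·(-0.4)·Cov(A,B)
= 0.01·23 + 0.16·57 + 0.08·-24 = 7.43

7.4300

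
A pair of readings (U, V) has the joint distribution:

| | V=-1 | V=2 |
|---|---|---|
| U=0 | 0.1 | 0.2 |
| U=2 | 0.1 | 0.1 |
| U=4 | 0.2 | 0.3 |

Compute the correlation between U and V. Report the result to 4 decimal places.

-0.0468

E[U] = 2.4,  E[V] = 0.8
E[UV] = 1.8
Cov(U,V) = E[UV] − E[U]E[V] = 1.8 − (2.4)(0.8) = -0.12
var(U) = 3.04,  var(V) = 2.16
ρ = -0.12 / √(3.04·2.16) ≈ -0.0468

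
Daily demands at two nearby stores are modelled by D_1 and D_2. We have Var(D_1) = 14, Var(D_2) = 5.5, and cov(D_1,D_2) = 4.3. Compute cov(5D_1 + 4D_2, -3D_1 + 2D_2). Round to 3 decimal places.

cov(5D_1 + 4D_2, -3D_1 + 2D_2) = (5)(-3)Var(D_1) + (4)(2)Var(D_2) + [(5)(2) + (4)(-3)]cov(D_1,D_2)
= -15·14 + 8·5.5 + -2·4.3 = -174.6

-174.600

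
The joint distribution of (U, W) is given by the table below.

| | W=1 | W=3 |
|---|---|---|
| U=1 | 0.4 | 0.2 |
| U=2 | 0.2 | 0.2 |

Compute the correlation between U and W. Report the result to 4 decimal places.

0.1667

E[U] = 1.4,  E[W] = 1.8
E[UW] = 2.6
Cov(U,W) = E[UW] − E[U]E[W] = 2.6 − (1.4)(1.8) = 0.08
Var(U) = 0.24,  Var(W) = 0.96
ρ = 0.08 / √(0.24·0.96) ≈ 0.1667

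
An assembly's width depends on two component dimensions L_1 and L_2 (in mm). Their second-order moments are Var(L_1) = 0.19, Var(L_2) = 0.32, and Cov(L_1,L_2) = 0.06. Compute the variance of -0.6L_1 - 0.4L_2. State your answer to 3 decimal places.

0.148

Var(-0.6L_1 - 0.4L_2) = (-0.6)²·Var(L_1) + (-0.4)²·Var(L_2) + 2·(-0.6)·(-0.4)·Cov(L_1,L_2)
= 0.36·0.19 + 0.16·0.32 + 0.48·0.06 = 0.1484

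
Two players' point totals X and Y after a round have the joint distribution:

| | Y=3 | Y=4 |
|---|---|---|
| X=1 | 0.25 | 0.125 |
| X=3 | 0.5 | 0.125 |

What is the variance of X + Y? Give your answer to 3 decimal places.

E[X] = 2.25,  E[Y] = 3.25,  E[XY] = 7.25
Var(X) = 6 − (2.25)² = 0.9375;  Var(Y) = 10.75 − (3.25)² = 0.1875
Cov(X,Y) = 7.25 − (2.25)(3.25) = -0.0625
Var(X + Y) = (1)²·0.9375 + (1)²·0.1875 + 2·(1)·(1)·-0.0625 = 1

1.000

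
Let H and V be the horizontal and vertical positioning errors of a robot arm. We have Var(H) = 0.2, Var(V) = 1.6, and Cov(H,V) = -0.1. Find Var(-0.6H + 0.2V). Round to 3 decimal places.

Var(-0.6H + 0.2V) = (-0.6)²·Var(H) + (0.2)²·Var(V) + 2·(-0.6)·(0.2)·Cov(H,V)
= 0.36·0.2 + 0.04·1.6 + -0.24·-0.1 = 0.16

0.160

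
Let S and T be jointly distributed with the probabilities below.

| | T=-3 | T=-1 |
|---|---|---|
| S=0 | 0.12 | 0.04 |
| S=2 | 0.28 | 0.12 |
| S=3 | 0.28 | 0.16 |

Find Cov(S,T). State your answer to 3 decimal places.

E[S] = 2.12,  E[T] = -2.36
E[ST] = -4.92
Cov(S,T) = E[ST] − E[S]E[T] = -4.92 − (2.12)(-2.36) = 0.0832

0.083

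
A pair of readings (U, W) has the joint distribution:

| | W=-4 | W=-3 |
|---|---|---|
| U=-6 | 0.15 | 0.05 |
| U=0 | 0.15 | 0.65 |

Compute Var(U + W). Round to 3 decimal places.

7.050

E[U] = -1.2,  E[W] = -3.3,  E[UW] = 4.5
Var(U) = 7.2 − (-1.2)² = 5.76;  Var(W) = 11.1 − (-3.3)² = 0.21
Cov(U,W) = 4.5 − (-1.2)(-3.3) = 0.54
Var(U + W) = (1)²·5.76 + (1)²·0.21 + 2·(1)·(1)·0.54 = 7.05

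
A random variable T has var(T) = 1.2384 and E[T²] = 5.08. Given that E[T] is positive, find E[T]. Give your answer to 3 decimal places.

(E[T])² = E[T²] − var(T) = 5.08 − 1.2384 = 3.8416
E[T] = √3.8416 = 1.96

1.960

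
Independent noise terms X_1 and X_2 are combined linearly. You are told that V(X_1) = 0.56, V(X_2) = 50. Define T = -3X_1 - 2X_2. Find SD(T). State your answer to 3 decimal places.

14.319

By independence, V(T) = (-3)²V(X_1) + (-2)²V(X_2)
= (-3)²·0.56 + (-2)²·50 = 205.04
SD(T) = √205.04 ≈ 14.319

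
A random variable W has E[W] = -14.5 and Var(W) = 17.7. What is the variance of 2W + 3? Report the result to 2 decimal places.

70.80

Var(2W + 3) = (2)²·Var(W) = 4·17.7 = 70.8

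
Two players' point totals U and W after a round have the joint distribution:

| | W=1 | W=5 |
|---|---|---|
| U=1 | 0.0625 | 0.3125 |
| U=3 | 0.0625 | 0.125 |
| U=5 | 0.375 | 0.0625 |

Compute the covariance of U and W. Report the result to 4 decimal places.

E[U] = 3.125,  E[W] = 3
E[UW] = 7.125
Cov(U,W) = E[UW] − E[U]E[W] = 7.125 − (3.125)(3) = -2.25

-2.2500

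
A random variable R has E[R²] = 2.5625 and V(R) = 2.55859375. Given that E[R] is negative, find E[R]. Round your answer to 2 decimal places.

(E[R])² = E[R²] − V(R) = 2.5625 − 2.55859375 = 0.00390625
E[R] = −√0.00390625 = -0.0625

-0.06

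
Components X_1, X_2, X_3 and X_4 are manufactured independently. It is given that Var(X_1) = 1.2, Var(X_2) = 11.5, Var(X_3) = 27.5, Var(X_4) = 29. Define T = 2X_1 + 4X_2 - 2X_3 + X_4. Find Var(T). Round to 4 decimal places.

327.8000

By independence, Var(T) = (2)²Var(X_1) + (4)²Var(X_2) + (-2)²Var(X_3) + (1)²Var(X_4)
= (2)²·1.2 + (4)²·11.5 + (-2)²·27.5 + (1)²·29 = 327.8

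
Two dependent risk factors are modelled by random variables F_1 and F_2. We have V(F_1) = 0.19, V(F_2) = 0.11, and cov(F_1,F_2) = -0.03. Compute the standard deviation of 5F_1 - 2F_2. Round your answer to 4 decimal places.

2.4062

V(5F_1 - 2F_2) = (5)²·V(F_1) + (-2)²·V(F_2) + 2·(5)·(-2)·cov(F_1,F_2)
= 25·0.19 + 4·0.11 + -20·-0.03 = 5.79
σ(5F_1 - 2F_2) = √5.79 ≈ 2.4062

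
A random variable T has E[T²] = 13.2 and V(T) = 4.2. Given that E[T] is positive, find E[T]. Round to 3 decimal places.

3.000

(E[T])² = E[T²] − V(T) = 13.2 − 4.2 = 9
E[T] = √9 = 3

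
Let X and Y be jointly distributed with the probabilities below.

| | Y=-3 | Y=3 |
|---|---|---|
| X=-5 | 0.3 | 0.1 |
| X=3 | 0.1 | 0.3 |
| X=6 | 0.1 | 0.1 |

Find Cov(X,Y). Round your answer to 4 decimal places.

4.8000

E[X] = 0.4,  E[Y] = 0
E[XY] = 4.8
Cov(X,Y) = E[XY] − E[X]E[Y] = 4.8 − (0.4)(0) = 4.8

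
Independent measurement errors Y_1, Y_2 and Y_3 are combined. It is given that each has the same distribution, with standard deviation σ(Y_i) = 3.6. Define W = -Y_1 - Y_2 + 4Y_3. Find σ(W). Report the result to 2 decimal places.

Var(Y_i) = (3.6)² = 12.96
By independence, Var(W) = (-1)²Var(Y_1) + (-1)²Var(Y_2) + (4)²Var(Y_3)
= (-1)²·12.96 + (-1)²·12.96 + (4)²·12.96 = 233.28
σ(W) = √233.28 ≈ 15.27

15.27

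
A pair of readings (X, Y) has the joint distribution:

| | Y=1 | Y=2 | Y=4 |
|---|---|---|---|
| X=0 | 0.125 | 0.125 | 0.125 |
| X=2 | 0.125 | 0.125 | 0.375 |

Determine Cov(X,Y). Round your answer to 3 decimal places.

E[X] = 1.25,  E[Y] = 2.75
E[XY] = 3.75
Cov(X,Y) = E[XY] − E[X]E[Y] = 3.75 − (1.25)(2.75) = 0.3125

0.313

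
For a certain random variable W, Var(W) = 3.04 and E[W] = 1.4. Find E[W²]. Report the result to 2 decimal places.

E[W²] = Var(W) + (E[W])² = 3.04 + (1.4)² = 5

5.00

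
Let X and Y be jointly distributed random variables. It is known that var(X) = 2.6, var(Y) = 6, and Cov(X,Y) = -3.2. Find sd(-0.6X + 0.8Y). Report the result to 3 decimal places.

2.801

var(-0.6X + 0.8Y) = (-0.6)²·var(X) + (0.8)²·var(Y) + 2·(-0.6)·(0.8)·Cov(X,Y)
= 0.36·2.6 + 0.64·6 + -0.96·-3.2 = 7.848
sd(-0.6X + 0.8Y) = √7.848 ≈ 2.801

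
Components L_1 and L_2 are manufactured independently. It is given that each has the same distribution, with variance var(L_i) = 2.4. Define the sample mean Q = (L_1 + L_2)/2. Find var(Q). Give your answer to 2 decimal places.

1.20

By independence, var(Q) = (0.5)²var(L_1) + (0.5)²var(L_2)
= (0.5)²·2.4 + (0.5)²·2.4 = 1.2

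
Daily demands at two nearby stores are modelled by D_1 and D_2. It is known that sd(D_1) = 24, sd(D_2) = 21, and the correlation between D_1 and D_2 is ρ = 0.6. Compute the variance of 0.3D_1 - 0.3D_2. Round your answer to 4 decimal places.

37.0980

var(D_1) = (24)² = 576;  var(D_2) = (21)² = 441
Cov(D_1,D_2) = ρ·sd(D_1)·sd(D_2) = 0.6·24·21 = 302.4
var(0.3D_1 - 0.3D_2) = (0.3)²·var(D_1) + (-0.3)²·var(D_2) + 2·(0.3)·(-0.3)·Cov(D_1,D_2)
= 0.09·576 + 0.09·441 + -0.18·302.4 = 37.098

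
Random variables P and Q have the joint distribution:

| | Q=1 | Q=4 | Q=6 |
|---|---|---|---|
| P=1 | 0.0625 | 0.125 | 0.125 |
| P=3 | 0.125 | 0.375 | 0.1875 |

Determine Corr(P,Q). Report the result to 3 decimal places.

E[P] = 2.375,  E[Q] = 4.0625
E[PQ] = 9.5625
Cov(P,Q) = E[PQ] − E[P]E[Q] = 9.5625 − (2.375)(4.0625) = -0.0859375
Var(P) = 0.859375,  Var(Q) = 2.93359375
ρ = -0.0859375 / √(0.859375·2.93359375) ≈ -0.054

-0.054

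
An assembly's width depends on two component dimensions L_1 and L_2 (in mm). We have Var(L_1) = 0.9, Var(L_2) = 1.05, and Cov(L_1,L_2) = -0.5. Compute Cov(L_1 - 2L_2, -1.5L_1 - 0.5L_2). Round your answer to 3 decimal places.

Cov(L_1 - 2L_2, -1.5L_1 - 0.5L_2) = (1)(-1.5)Var(L_1) + (-2)(-0.5)Var(L_2) + [(1)(-0.5) + (-2)(-1.5)]Cov(L_1,L_2)
= -1.5·0.9 + 1·1.05 + 2.5·-0.5 = -1.55

-1.550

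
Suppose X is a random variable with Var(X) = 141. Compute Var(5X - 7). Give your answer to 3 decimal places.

3525.000

Var(5X - 7) = (5)²·Var(X) = 25·141 = 3525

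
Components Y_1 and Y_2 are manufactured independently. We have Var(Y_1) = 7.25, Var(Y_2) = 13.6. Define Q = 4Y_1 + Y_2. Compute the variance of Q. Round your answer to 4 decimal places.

129.6000

By independence, Var(Q) = (4)²Var(Y_1) + (1)²Var(Y_2)
= (4)²·7.25 + (1)²·13.6 = 129.6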